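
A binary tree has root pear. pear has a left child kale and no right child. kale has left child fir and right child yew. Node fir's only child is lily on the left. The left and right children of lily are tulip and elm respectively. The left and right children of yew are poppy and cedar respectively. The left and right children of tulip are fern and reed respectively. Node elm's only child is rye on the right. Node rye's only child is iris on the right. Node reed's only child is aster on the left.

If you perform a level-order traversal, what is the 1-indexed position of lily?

5

Level-order visits nodes level by level from the root, left to right within each level.
Level 0: pear
Level 1: kale
Level 2: fir, yew
Level 3: lily, poppy, cedar
Level 4: tulip, elm
Level 5: fern, reed, rye
Level 6: aster, iris
Full level-order sequence: pear, kale, fir, yew, lily, poppy, cedar, tulip, elm, fern, reed, rye, aster, iris.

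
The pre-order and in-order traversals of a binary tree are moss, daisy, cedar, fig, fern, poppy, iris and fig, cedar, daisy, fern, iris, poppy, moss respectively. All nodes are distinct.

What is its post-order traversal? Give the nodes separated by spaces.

fig cedar iris poppy fern daisy moss

The first element of pre-order is the root; it splits in-order into left and right subtrees.
Root moss: left subtree has 6 nodes {fig, cedar, daisy, fern, iris, poppy}, right has 0 { }.
  Root daisy: left subtree has 2 nodes {fig, cedar}, right has 3 {fern, iris, poppy}.
    Root cedar: left subtree has 1 node {fig}, right has 0 { }.
    Root fern: left subtree has 0 nodes { }, right has 2 {iris, poppy}.
      Root poppy: left subtree has 1 node {iris}, right has 0 { }.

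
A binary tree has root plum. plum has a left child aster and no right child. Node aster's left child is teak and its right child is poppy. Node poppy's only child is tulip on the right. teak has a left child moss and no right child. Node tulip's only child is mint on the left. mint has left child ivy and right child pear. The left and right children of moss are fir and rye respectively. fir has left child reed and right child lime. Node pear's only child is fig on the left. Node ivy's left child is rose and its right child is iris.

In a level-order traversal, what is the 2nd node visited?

Level-order visits nodes level by level from the root, left to right within each level.
Level 0: plum
Level 1: aster
Level 2: teak, poppy
Level 3: moss, tulip
Level 4: fir, rye, mint
Level 5: reed, lime, ivy, pear
Level 6: rose, iris, fig
Full level-order sequence: plum, aster, teak, poppy, moss, tulip, fir, rye, mint, reed, lime, ivy, pear, rose, iris, fig.

aster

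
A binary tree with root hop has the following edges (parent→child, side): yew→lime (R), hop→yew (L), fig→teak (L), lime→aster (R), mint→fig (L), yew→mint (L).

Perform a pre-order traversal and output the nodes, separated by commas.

Pre-order visits the node, then its left subtree, then its right subtree.
Visit hop.
At hop: go left to yew.
  Visit yew.
  At yew: go left to mint.
    Visit mint.
    At mint: go left to fig.
      Visit fig.
      At fig: go left to teak.
        teak is a leaf — visit teak.
      At fig: no right child.
    At mint: no right child.
  At yew: go right to lime.
    Visit lime.
    At lime: no left child.
    At lime: go right to aster.
      aster is a leaf — visit aster.
At hop: no right child.

hop, yew, mint, fig, teak, lime, aster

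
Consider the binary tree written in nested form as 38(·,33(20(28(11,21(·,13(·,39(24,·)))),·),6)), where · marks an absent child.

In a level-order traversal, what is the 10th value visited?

24

Level-order visits nodes level by level from the root, left to right within each level.
Level 0: 38
Level 1: 33
Level 2: 20, 6
Level 3: 28
Level 4: 11, 21
Level 5: 13
Level 6: 39
Level 7: 24
Full level-order sequence: 38, 33, 20, 6, 28, 11, 21, 13, 39, 24.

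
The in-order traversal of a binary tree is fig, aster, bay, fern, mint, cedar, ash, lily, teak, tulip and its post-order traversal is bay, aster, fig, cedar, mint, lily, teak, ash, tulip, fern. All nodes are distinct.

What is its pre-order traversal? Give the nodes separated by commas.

fern, fig, aster, bay, tulip, ash, mint, cedar, teak, lily

The last element of post-order is the root; it splits in-order into left and right subtrees.
Root fern: left subtree has 3 nodes {fig, aster, bay}, right has 6 {mint, cedar, ash, lily, teak, tulip}.
  Root fig: left subtree has 0 nodes { }, right has 2 {aster, bay}.
    Root aster: left subtree has 0 nodes { }, right has 1 {bay}.
  Root tulip: left subtree has 5 nodes {mint, cedar, ash, lily, teak}, right has 0 { }.
    Root ash: left subtree has 2 nodes {mint, cedar}, right has 2 {lily, teak}.
      Root mint: left subtree has 0 nodes { }, right has 1 {cedar}.
      Root teak: left subtree has 1 node {lily}, right has 0 { }.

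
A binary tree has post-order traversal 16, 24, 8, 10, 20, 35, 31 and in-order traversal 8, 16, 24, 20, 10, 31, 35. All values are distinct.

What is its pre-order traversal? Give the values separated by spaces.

31 20 8 24 16 10 35

The last element of post-order is the root; it splits in-order into left and right subtrees.
Root 31: left subtree has 5 nodes {8, 16, 24, 20, 10}, right has 1 {35}.
  Root 20: left subtree has 3 nodes {8, 16, 24}, right has 1 {10}.
    Root 8: left subtree has 0 nodes { }, right has 2 {16, 24}.
      Root 24: left subtree has 1 node {16}, right has 0 { }.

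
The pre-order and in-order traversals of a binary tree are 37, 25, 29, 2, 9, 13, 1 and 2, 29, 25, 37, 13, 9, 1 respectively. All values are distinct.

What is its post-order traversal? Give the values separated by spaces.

2 29 25 13 1 9 37

The first element of pre-order is the root; it splits in-order into left and right subtrees.
Root 37: left subtree has 3 nodes {2, 29, 25}, right has 3 {13, 9, 1}.
  Root 25: left subtree has 2 nodes {2, 29}, right has 0 { }.
    Root 29: left subtree has 1 node {2}, right has 0 { }.
  Root 9: left subtree has 1 node {13}, right has 1 {1}.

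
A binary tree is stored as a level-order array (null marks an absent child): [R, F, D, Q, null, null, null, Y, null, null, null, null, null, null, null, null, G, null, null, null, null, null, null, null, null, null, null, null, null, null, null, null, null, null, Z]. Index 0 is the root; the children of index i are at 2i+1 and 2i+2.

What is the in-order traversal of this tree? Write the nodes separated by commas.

In-order visits the left subtree, then the node, then the right subtree.
At R: go left to F.
  At F: go left to Q.
    At Q: go left to Y.
      At Y: no left child.
      Visit Y.
      At Y: go right to G.
        At G: no left child.
        Visit G.
        At G: go right to Z.
          Z is a leaf — visit Z.
    Visit Q.
    At Q: no right child.
  Visit F.
  At F: no right child.
Visit R.
At R: go right to D.
  D is a leaf — visit D.

Y, G, Z, Q, F, R, D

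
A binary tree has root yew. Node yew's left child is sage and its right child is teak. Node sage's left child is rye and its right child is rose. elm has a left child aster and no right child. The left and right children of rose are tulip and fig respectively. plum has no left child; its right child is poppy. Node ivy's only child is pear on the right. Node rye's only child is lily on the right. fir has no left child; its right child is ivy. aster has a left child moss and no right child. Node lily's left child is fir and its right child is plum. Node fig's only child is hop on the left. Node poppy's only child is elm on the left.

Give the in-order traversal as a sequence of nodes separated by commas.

rye, fir, ivy, pear, lily, plum, moss, aster, elm, poppy, sage, tulip, rose, hop, fig, yew, teak

In-order visits the left subtree, then the node, then the right subtree.
At yew: go left to sage.
  At sage: go left to rye.
    At rye: no left child.
    Visit rye.
    At rye: go right to lily.
      At lily: go left to fir.
        At fir: no left child.
        Visit fir.
        At fir: go right to ivy.
          At ivy: no left child.
          Visit ivy.
          At ivy: go right to pear.
            pear is a leaf — visit pear.
      Visit lily.
      At lily: go right to plum.
        At plum: no left child.
        Visit plum.
        At plum: go right to poppy.
          At poppy: go left to elm.
            At elm: go left to aster.
              At aster: go left to moss.
                moss is a leaf — visit moss.
              Visit aster.
              At aster: no right child.
            Visit elm.
            At elm: no right child.
          Visit poppy.
          At poppy: no right child.
  Visit sage.
  At sage: go right to rose.
    At rose: go left to tulip.
      tulip is a leaf — visit tulip.
    Visit rose.
    At rose: go right to fig.
      At fig: go left to hop.
        hop is a leaf — visit hop.
      Visit fig.
      At fig: no right child.
Visit yew.
At yew: go right to teak.
  teak is a leaf — visit teak.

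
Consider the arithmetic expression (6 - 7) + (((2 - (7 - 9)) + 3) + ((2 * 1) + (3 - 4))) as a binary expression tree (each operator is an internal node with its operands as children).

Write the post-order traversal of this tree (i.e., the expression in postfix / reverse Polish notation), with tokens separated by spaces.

6 7 - 2 7 9 - - 3 + 2 1 * 3 4 - + + +

Post-order on an expression tree gives postfix notation: for each operator, emit left operand, right operand, then the operator.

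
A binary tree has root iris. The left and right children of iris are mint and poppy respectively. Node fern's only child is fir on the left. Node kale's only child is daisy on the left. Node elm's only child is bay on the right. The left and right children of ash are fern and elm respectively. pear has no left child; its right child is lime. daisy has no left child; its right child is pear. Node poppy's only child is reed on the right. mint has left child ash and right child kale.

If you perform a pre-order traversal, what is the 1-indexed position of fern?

4

Pre-order visits the node, then its left subtree, then its right subtree.
Visit iris.
At iris: go left to mint.
  Visit mint.
  At mint: go left to ash.
    Visit ash.
    At ash: go left to fern.
      Visit fern.
      At fern: go left to fir.
        fir is a leaf — visit fir.
      At fern: no right child.
    At ash: go right to elm.
      Visit elm.
      At elm: no left child.
      At elm: go right to bay.
        bay is a leaf — visit bay.
  At mint: go right to kale.
    Visit kale.
    At kale: go left to daisy.
      Visit daisy.
      At daisy: no left child.
      At daisy: go right to pear.
        Visit pear.
        At pear: no left child.
        At pear: go right to lime.
          lime is a leaf — visit lime.
    At kale: no right child.
At iris: go right to poppy.
  Visit poppy.
  At poppy: no left child.
  At poppy: go right to reed.
    reed is a leaf — visit reed.
Full pre-order sequence: iris, mint, ash, fern, fir, elm, bay, kale, daisy, pear, lime, poppy, reed.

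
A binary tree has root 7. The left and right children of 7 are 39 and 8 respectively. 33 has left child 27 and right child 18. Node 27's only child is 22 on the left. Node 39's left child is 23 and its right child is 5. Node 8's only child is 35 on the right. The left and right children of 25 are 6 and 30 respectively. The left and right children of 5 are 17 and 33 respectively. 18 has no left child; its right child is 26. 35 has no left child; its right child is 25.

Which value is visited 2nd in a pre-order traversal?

39

Pre-order visits the node, then its left subtree, then its right subtree.
Visit 7.
At 7: go left to 39.
  Visit 39.
  At 39: go left to 23.
    23 is a leaf — visit 23.
  At 39: go right to 5.
    Visit 5.
    At 5: go left to 17.
      17 is a leaf — visit 17.
    At 5: go right to 33.
      Visit 33.
      At 33: go left to 27.
        Visit 27.
        At 27: go left to 22.
          22 is a leaf — visit 22.
        At 27: no right child.
      At 33: go right to 18.
        Visit 18.
        At 18: no left child.
        At 18: go right to 26.
          26 is a leaf — visit 26.
At 7: go right to 8.
  Visit 8.
  At 8: no left child.
  At 8: go right to 35.
    Visit 35.
    At 35: no left child.
    At 35: go right to 25.
      Visit 25.
      At 25: go left to 6.
        6 is a leaf — visit 6.
      At 25: go right to 30.
        30 is a leaf — visit 30.
Full pre-order sequence: 7, 39, 23, 5, 17, 33, 27, 22, 18, 26, 8, 35, 25, 6, 30.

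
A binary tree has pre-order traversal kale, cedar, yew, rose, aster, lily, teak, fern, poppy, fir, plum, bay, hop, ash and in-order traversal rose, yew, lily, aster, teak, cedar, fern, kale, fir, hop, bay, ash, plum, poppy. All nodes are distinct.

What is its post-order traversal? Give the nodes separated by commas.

rose, lily, teak, aster, yew, fern, cedar, hop, ash, bay, plum, fir, poppy, kale

The first element of pre-order is the root; it splits in-order into left and right subtrees.
Root kale: left subtree has 7 nodes {rose, yew, lily, aster, teak, cedar, fern}, right has 6 {fir, hop, bay, ash, plum, poppy}.
  Root cedar: left subtree has 5 nodes {rose, yew, lily, aster, teak}, right has 1 {fern}.
    Root yew: left subtree has 1 node {rose}, right has 3 {lily, aster, teak}.
      Root aster: left subtree has 1 node {lily}, right has 1 {teak}.
  Root poppy: left subtree has 5 nodes {fir, hop, bay, ash, plum}, right has 0 { }.
    Root fir: left subtree has 0 nodes { }, right has 4 {hop, bay, ash, plum}.
      Root plum: left subtree has 3 nodes {hop, bay, ash}, right has 0 { }.
        Root bay: left subtree has 1 node {hop}, right has 1 {ash}.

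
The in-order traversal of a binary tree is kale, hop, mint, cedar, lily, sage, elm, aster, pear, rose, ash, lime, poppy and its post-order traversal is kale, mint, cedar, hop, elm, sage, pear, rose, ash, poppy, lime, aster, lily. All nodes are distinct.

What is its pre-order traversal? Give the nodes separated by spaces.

lily hop kale cedar mint aster sage elm lime ash rose pear poppy

The last element of post-order is the root; it splits in-order into left and right subtrees.
Root lily: left subtree has 4 nodes {kale, hop, mint, cedar}, right has 8 {sage, elm, aster, pear, rose, ash, lime, poppy}.
  Root hop: left subtree has 1 node {kale}, right has 2 {mint, cedar}.
    Root cedar: left subtree has 1 node {mint}, right has 0 { }.
  Root aster: left subtree has 2 nodes {sage, elm}, right has 5 {pear, rose, ash, lime, poppy}.
    Root sage: left subtree has 0 nodes { }, right has 1 {elm}.
    Root lime: left subtree has 3 nodes {pear, rose, ash}, right has 1 {poppy}.
      Root ash: left subtree has 2 nodes {pear, rose}, right has 0 { }.
        Root rose: left subtree has 1 node {pear}, right has 0 { }.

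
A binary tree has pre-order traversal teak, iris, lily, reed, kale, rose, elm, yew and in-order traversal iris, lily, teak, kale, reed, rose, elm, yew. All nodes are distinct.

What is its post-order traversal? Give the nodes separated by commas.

The first element of pre-order is the root; it splits in-order into left and right subtrees.
Root teak: left subtree has 2 nodes {iris, lily}, right has 5 {kale, reed, rose, elm, yew}.
  Root iris: left subtree has 0 nodes { }, right has 1 {lily}.
  Root reed: left subtree has 1 node {kale}, right has 3 {rose, elm, yew}.
    Root rose: left subtree has 0 nodes { }, right has 2 {elm, yew}.
      Root elm: left subtree has 0 nodes { }, right has 1 {yew}.

lily, iris, kale, yew, elm, rose, reed, teak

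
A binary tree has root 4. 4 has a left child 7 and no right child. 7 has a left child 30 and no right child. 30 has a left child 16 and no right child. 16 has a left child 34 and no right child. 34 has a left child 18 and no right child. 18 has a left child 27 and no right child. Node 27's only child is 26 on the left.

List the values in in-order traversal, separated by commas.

26, 27, 18, 34, 16, 30, 7, 4

In-order visits the left subtree, then the node, then the right subtree.
At 4: go left to 7.
  At 7: go left to 30.
    At 30: go left to 16.
      At 16: go left to 34.
        At 34: go left to 18.
          At 18: go left to 27.
            At 27: go left to 26.
              26 is a leaf — visit 26.
            Visit 27.
            At 27: no right child.
          Visit 18.
          At 18: no right child.
        Visit 34.
        At 34: no right child.
      Visit 16.
      At 16: no right child.
    Visit 30.
    At 30: no right child.
  Visit 7.
  At 7: no right child.
Visit 4.
At 4: no right child.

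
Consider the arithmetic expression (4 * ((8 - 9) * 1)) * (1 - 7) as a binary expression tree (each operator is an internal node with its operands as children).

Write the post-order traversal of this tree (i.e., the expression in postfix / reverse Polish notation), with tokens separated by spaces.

4 8 9 - 1 * * 1 7 - *

Post-order on an expression tree gives postfix notation: for each operator, emit left operand, right operand, then the operator.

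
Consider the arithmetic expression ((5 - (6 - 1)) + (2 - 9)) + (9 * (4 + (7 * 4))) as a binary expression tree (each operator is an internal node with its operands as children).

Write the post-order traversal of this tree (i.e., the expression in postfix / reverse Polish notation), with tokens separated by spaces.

Post-order on an expression tree gives postfix notation: for each operator, emit left operand, right operand, then the operator.

5 6 1 - - 2 9 - + 9 4 7 4 * + * +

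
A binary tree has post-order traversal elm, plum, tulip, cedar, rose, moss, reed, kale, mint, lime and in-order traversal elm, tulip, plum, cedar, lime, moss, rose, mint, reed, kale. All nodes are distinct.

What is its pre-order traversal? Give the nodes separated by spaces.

lime cedar tulip elm plum mint moss rose kale reed

The last element of post-order is the root; it splits in-order into left and right subtrees.
Root lime: left subtree has 4 nodes {elm, tulip, plum, cedar}, right has 5 {moss, rose, mint, reed, kale}.
  Root cedar: left subtree has 3 nodes {elm, tulip, plum}, right has 0 { }.
    Root tulip: left subtree has 1 node {elm}, right has 1 {plum}.
  Root mint: left subtree has 2 nodes {moss, rose}, right has 2 {reed, kale}.
    Root moss: left subtree has 0 nodes { }, right has 1 {rose}.
    Root kale: left subtree has 1 node {reed}, right has 0 { }.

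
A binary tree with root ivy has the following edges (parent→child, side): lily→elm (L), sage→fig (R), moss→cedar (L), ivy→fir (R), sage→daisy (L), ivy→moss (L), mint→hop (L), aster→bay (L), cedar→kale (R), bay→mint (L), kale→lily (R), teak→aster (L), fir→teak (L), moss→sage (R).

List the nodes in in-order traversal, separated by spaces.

In-order visits the left subtree, then the node, then the right subtree.
At ivy: go left to moss.
  At moss: go left to cedar.
    At cedar: no left child.
    Visit cedar.
    At cedar: go right to kale.
      At kale: no left child.
      Visit kale.
      At kale: go right to lily.
        At lily: go left to elm.
          elm is a leaf — visit elm.
        Visit lily.
        At lily: no right child.
  Visit moss.
  At moss: go right to sage.
    At sage: go left to daisy.
      daisy is a leaf — visit daisy.
    Visit sage.
    At sage: go right to fig.
      fig is a leaf — visit fig.
Visit ivy.
At ivy: go right to fir.
  At fir: go left to teak.
    At teak: go left to aster.
      At aster: go left to bay.
        At bay: go left to mint.
          At mint: go left to hop.
            hop is a leaf — visit hop.
          Visit mint.
          At mint: no right child.
        Visit bay.
        At bay: no right child.
      Visit aster.
      At aster: no right child.
    Visit teak.
    At teak: no right child.
  Visit fir.
  At fir: no right child.

cedar kale elm lily moss daisy sage fig ivy hop mint bay aster teak fir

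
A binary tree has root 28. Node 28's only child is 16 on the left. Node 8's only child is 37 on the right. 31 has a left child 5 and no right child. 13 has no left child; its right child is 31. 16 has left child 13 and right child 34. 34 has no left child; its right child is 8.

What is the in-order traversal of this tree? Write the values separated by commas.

In-order visits the left subtree, then the node, then the right subtree.
At 28: go left to 16.
  At 16: go left to 13.
    At 13: no left child.
    Visit 13.
    At 13: go right to 31.
      At 31: go left to 5.
        5 is a leaf — visit 5.
      Visit 31.
      At 31: no right child.
  Visit 16.
  At 16: go right to 34.
    At 34: no left child.
    Visit 34.
    At 34: go right to 8.
      At 8: no left child.
      Visit 8.
      At 8: go right to 37.
        37 is a leaf — visit 37.
Visit 28.
At 28: no right child.

13, 5, 31, 16, 34, 8, 37, 28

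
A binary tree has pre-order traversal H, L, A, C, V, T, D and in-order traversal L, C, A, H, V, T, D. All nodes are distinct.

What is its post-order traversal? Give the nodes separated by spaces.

C A L D T V H

The first element of pre-order is the root; it splits in-order into left and right subtrees.
Root H: left subtree has 3 nodes {L, C, A}, right has 3 {V, T, D}.
  Root L: left subtree has 0 nodes { }, right has 2 {C, A}.
    Root A: left subtree has 1 node {C}, right has 0 { }.
  Root V: left subtree has 0 nodes { }, right has 2 {T, D}.
    Root T: left subtree has 0 nodes { }, right has 1 {D}.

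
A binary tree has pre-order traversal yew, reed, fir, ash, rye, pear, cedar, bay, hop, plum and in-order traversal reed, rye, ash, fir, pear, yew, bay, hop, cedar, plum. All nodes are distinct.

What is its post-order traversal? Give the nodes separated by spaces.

rye ash pear fir reed hop bay plum cedar yew

The first element of pre-order is the root; it splits in-order into left and right subtrees.
Root yew: left subtree has 5 nodes {reed, rye, ash, fir, pear}, right has 4 {bay, hop, cedar, plum}.
  Root reed: left subtree has 0 nodes { }, right has 4 {rye, ash, fir, pear}.
    Root fir: left subtree has 2 nodes {rye, ash}, right has 1 {pear}.
      Root ash: left subtree has 1 node {rye}, right has 0 { }.
  Root cedar: left subtree has 2 nodes {bay, hop}, right has 1 {plum}.
    Root bay: left subtree has 0 nodes { }, right has 1 {hop}.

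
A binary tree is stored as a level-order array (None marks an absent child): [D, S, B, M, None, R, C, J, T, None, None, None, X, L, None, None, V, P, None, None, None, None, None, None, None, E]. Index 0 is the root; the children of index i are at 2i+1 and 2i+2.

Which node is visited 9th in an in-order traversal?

E

In-order visits the left subtree, then the node, then the right subtree.
At D: go left to S.
  At S: go left to M.
    At M: go left to J.
      At J: no left child.
      Visit J.
      At J: go right to V.
        V is a leaf — visit V.
    Visit M.
    At M: go right to T.
      At T: go left to P.
        P is a leaf — visit P.
      Visit T.
      At T: no right child.
  Visit S.
  At S: no right child.
Visit D.
At D: go right to B.
  At B: go left to R.
    At R: no left child.
    Visit R.
    At R: go right to X.
      At X: go left to E.
        E is a leaf — visit E.
      Visit X.
      At X: no right child.
  Visit B.
  At B: go right to C.
    At C: go left to L.
      L is a leaf — visit L.
    Visit C.
    At C: no right child.
Full in-order sequence: J, V, M, P, T, S, D, R, E, X, B, L, C.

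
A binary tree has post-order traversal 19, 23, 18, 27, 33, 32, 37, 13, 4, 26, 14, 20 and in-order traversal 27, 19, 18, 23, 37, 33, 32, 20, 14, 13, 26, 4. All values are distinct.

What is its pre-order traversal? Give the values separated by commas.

20, 37, 27, 18, 19, 23, 32, 33, 14, 26, 13, 4

The last element of post-order is the root; it splits in-order into left and right subtrees.
Root 20: left subtree has 7 nodes {27, 19, 18, 23, 37, 33, 32}, right has 4 {14, 13, 26, 4}.
  Root 37: left subtree has 4 nodes {27, 19, 18, 23}, right has 2 {33, 32}.
    Root 27: left subtree has 0 nodes { }, right has 3 {19, 18, 23}.
      Root 18: left subtree has 1 node {19}, right has 1 {23}.
    Root 32: left subtree has 1 node {33}, right has 0 { }.
  Root 14: left subtree has 0 nodes { }, right has 3 {13, 26, 4}.
    Root 26: left subtree has 1 node {13}, right has 1 {4}.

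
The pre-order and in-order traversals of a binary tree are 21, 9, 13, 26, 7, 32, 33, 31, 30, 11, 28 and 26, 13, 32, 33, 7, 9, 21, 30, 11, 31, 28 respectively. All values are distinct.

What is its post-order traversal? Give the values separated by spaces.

26 33 32 7 13 9 11 30 28 31 21

The first element of pre-order is the root; it splits in-order into left and right subtrees.
Root 21: left subtree has 6 nodes {26, 13, 32, 33, 7, 9}, right has 4 {30, 11, 31, 28}.
  Root 9: left subtree has 5 nodes {26, 13, 32, 33, 7}, right has 0 { }.
    Root 13: left subtree has 1 node {26}, right has 3 {32, 33, 7}.
      Root 7: left subtree has 2 nodes {32, 33}, right has 0 { }.
        Root 32: left subtree has 0 nodes { }, right has 1 {33}.
  Root 31: left subtree has 2 nodes {30, 11}, right has 1 {28}.
    Root 30: left subtree has 0 nodes { }, right has 1 {11}.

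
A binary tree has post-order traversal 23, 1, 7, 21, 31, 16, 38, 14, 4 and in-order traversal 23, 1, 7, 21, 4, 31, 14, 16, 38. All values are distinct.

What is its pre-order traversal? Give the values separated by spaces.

The last element of post-order is the root; it splits in-order into left and right subtrees.
Root 4: left subtree has 4 nodes {23, 1, 7, 21}, right has 4 {31, 14, 16, 38}.
  Root 21: left subtree has 3 nodes {23, 1, 7}, right has 0 { }.
    Root 7: left subtree has 2 nodes {23, 1}, right has 0 { }.
      Root 1: left subtree has 1 node {23}, right has 0 { }.
  Root 14: left subtree has 1 node {31}, right has 2 {16, 38}.
    Root 38: left subtree has 1 node {16}, right has 0 { }.

4 21 7 1 23 14 31 38 16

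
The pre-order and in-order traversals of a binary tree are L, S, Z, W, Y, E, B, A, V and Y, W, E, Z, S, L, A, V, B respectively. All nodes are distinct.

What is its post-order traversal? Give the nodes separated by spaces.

Y E W Z S V A B L

The first element of pre-order is the root; it splits in-order into left and right subtrees.
Root L: left subtree has 5 nodes {Y, W, E, Z, S}, right has 3 {A, V, B}.
  Root S: left subtree has 4 nodes {Y, W, E, Z}, right has 0 { }.
    Root Z: left subtree has 3 nodes {Y, W, E}, right has 0 { }.
      Root W: left subtree has 1 node {Y}, right has 1 {E}.
  Root B: left subtree has 2 nodes {A, V}, right has 0 { }.
    Root A: left subtree has 0 nodes { }, right has 1 {V}.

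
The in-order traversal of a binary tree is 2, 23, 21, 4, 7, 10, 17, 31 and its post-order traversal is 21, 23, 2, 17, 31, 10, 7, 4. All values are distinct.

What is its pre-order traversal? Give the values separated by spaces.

The last element of post-order is the root; it splits in-order into left and right subtrees.
Root 4: left subtree has 3 nodes {2, 23, 21}, right has 4 {7, 10, 17, 31}.
  Root 2: left subtree has 0 nodes { }, right has 2 {23, 21}.
    Root 23: left subtree has 0 nodes { }, right has 1 {21}.
  Root 7: left subtree has 0 nodes { }, right has 3 {10, 17, 31}.
    Root 10: left subtree has 0 nodes { }, right has 2 {17, 31}.
      Root 31: left subtree has 1 node {17}, right has 0 { }.

4 2 23 21 7 10 31 17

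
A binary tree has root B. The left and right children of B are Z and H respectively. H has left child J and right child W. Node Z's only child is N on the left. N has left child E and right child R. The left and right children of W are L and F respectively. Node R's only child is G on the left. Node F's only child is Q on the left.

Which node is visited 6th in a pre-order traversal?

Pre-order visits the node, then its left subtree, then its right subtree.
Visit B.
At B: go left to Z.
  Visit Z.
  At Z: go left to N.
    Visit N.
    At N: go left to E.
      E is a leaf — visit E.
    At N: go right to R.
      Visit R.
      At R: go left to G.
        G is a leaf — visit G.
      At R: no right child.
  At Z: no right child.
At B: go right to H.
  Visit H.
  At H: go left to J.
    J is a leaf — visit J.
  At H: go right to W.
    Visit W.
    At W: go left to L.
      L is a leaf — visit L.
    At W: go right to F.
      Visit F.
      At F: go left to Q.
        Q is a leaf — visit Q.
      At F: no right child.
Full pre-order sequence: B, Z, N, E, R, G, H, J, W, L, F, Q.

G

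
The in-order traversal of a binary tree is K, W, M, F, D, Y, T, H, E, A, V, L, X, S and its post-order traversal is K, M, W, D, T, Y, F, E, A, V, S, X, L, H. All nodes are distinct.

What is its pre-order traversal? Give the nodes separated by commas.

The last element of post-order is the root; it splits in-order into left and right subtrees.
Root H: left subtree has 7 nodes {K, W, M, F, D, Y, T}, right has 6 {E, A, V, L, X, S}.
  Root F: left subtree has 3 nodes {K, W, M}, right has 3 {D, Y, T}.
    Root W: left subtree has 1 node {K}, right has 1 {M}.
    Root Y: left subtree has 1 node {D}, right has 1 {T}.
  Root L: left subtree has 3 nodes {E, A, V}, right has 2 {X, S}.
    Root V: left subtree has 2 nodes {E, A}, right has 0 { }.
      Root A: left subtree has 1 node {E}, right has 0 { }.
    Root X: left subtree has 0 nodes { }, right has 1 {S}.

H, F, W, K, M, Y, D, T, L, V, A, E, X, S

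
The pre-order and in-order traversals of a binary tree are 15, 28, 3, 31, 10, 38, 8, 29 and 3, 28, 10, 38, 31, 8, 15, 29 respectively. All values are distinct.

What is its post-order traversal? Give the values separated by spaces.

The first element of pre-order is the root; it splits in-order into left and right subtrees.
Root 15: left subtree has 6 nodes {3, 28, 10, 38, 31, 8}, right has 1 {29}.
  Root 28: left subtree has 1 node {3}, right has 4 {10, 38, 31, 8}.
    Root 31: left subtree has 2 nodes {10, 38}, right has 1 {8}.
      Root 10: left subtree has 0 nodes { }, right has 1 {38}.

3 38 10 8 31 28 29 15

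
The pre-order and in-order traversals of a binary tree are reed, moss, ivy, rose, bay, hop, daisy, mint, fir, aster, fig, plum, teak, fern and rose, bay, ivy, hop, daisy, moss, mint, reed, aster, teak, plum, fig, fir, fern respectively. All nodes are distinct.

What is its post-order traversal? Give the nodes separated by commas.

The first element of pre-order is the root; it splits in-order into left and right subtrees.
Root reed: left subtree has 7 nodes {rose, bay, ivy, hop, daisy, moss, mint}, right has 6 {aster, teak, plum, fig, fir, fern}.
  Root moss: left subtree has 5 nodes {rose, bay, ivy, hop, daisy}, right has 1 {mint}.
    Root ivy: left subtree has 2 nodes {rose, bay}, right has 2 {hop, daisy}.
      Root rose: left subtree has 0 nodes { }, right has 1 {bay}.
      Root hop: left subtree has 0 nodes { }, right has 1 {daisy}.
  Root fir: left subtree has 4 nodes {aster, teak, plum, fig}, right has 1 {fern}.
    Root aster: left subtree has 0 nodes { }, right has 3 {teak, plum, fig}.
      Root fig: left subtree has 2 nodes {teak, plum}, right has 0 { }.
        Root plum: left subtree has 1 node {teak}, right has 0 { }.

bay, rose, daisy, hop, ivy, mint, moss, teak, plum, fig, aster, fern, fir, reed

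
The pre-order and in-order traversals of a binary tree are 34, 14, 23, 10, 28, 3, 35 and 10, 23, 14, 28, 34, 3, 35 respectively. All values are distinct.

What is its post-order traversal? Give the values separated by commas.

The first element of pre-order is the root; it splits in-order into left and right subtrees.
Root 34: left subtree has 4 nodes {10, 23, 14, 28}, right has 2 {3, 35}.
  Root 14: left subtree has 2 nodes {10, 23}, right has 1 {28}.
    Root 23: left subtree has 1 node {10}, right has 0 { }.
  Root 3: left subtree has 0 nodes { }, right has 1 {35}.

10, 23, 28, 14, 35, 3, 34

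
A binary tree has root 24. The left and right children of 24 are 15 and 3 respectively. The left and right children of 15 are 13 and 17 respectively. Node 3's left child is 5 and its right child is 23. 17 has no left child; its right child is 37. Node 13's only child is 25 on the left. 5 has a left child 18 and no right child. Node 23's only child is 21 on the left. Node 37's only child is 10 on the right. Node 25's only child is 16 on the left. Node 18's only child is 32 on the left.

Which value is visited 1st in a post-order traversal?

16

Post-order visits the left subtree, then the right subtree, then the node.
At 24: go left to 15.
  At 15: go left to 13.
    At 13: go left to 25.
      At 25: go left to 16.
        16 is a leaf — visit 16.
      At 25: no right child.
      Visit 25.
    At 13: no right child.
    Visit 13.
  At 15: go right to 17.
    At 17: no left child.
    At 17: go right to 37.
      At 37: no left child.
      At 37: go right to 10.
        10 is a leaf — visit 10.
      Visit 37.
    Visit 17.
  Visit 15.
At 24: go right to 3.
  At 3: go left to 5.
    At 5: go left to 18.
      At 18: go left to 32.
        32 is a leaf — visit 32.
      At 18: no right child.
      Visit 18.
    At 5: no right child.
    Visit 5.
  At 3: go right to 23.
    At 23: go left to 21.
      21 is a leaf — visit 21.
    At 23: no right child.
    Visit 23.
  Visit 3.
Visit 24.
Full post-order sequence: 16, 25, 13, 10, 37, 17, 15, 32, 18, 5, 21, 23, 3, 24.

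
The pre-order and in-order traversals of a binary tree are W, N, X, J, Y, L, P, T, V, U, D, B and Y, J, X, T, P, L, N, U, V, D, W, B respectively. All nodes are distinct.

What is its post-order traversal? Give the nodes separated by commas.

Y, J, T, P, L, X, U, D, V, N, B, W

The first element of pre-order is the root; it splits in-order into left and right subtrees.
Root W: left subtree has 10 nodes {Y, J, X, T, P, L, N, U, V, D}, right has 1 {B}.
  Root N: left subtree has 6 nodes {Y, J, X, T, P, L}, right has 3 {U, V, D}.
    Root X: left subtree has 2 nodes {Y, J}, right has 3 {T, P, L}.
      Root J: left subtree has 1 node {Y}, right has 0 { }.
      Root L: left subtree has 2 nodes {T, P}, right has 0 { }.
        Root P: left subtree has 1 node {T}, right has 0 { }.
    Root V: left subtree has 1 node {U}, right has 1 {D}.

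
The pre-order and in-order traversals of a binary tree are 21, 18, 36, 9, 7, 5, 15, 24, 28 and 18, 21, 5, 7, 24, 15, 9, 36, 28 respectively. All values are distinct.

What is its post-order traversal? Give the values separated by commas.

The first element of pre-order is the root; it splits in-order into left and right subtrees.
Root 21: left subtree has 1 node {18}, right has 7 {5, 7, 24, 15, 9, 36, 28}.
  Root 36: left subtree has 5 nodes {5, 7, 24, 15, 9}, right has 1 {28}.
    Root 9: left subtree has 4 nodes {5, 7, 24, 15}, right has 0 { }.
      Root 7: left subtree has 1 node {5}, right has 2 {24, 15}.
        Root 15: left subtree has 1 node {24}, right has 0 { }.

18, 5, 24, 15, 7, 9, 28, 36, 21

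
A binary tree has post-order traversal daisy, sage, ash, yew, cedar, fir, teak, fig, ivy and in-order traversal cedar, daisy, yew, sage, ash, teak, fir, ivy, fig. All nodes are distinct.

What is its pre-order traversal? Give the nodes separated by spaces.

ivy teak cedar yew daisy ash sage fir fig

The last element of post-order is the root; it splits in-order into left and right subtrees.
Root ivy: left subtree has 7 nodes {cedar, daisy, yew, sage, ash, teak, fir}, right has 1 {fig}.
  Root teak: left subtree has 5 nodes {cedar, daisy, yew, sage, ash}, right has 1 {fir}.
    Root cedar: left subtree has 0 nodes { }, right has 4 {daisy, yew, sage, ash}.
      Root yew: left subtree has 1 node {daisy}, right has 2 {sage, ash}.
        Root ash: left subtree has 1 node {sage}, right has 0 { }.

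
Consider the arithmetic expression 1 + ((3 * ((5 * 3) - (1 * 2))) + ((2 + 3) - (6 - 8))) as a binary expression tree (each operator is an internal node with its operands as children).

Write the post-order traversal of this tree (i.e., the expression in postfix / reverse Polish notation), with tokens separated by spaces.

1 3 5 3 * 1 2 * - * 2 3 + 6 8 - - + +

Post-order on an expression tree gives postfix notation: for each operator, emit left operand, right operand, then the operator.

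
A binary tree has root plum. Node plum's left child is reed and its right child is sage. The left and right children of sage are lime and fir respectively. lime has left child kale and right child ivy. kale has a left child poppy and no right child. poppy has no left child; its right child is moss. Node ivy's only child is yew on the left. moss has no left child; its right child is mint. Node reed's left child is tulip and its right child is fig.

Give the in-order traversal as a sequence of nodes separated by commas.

tulip, reed, fig, plum, poppy, moss, mint, kale, lime, yew, ivy, sage, fir

In-order visits the left subtree, then the node, then the right subtree.
At plum: go left to reed.
  At reed: go left to tulip.
    tulip is a leaf — visit tulip.
  Visit reed.
  At reed: go right to fig.
    fig is a leaf — visit fig.
Visit plum.
At plum: go right to sage.
  At sage: go left to lime.
    At lime: go left to kale.
      At kale: go left to poppy.
        At poppy: no left child.
        Visit poppy.
        At poppy: go right to moss.
          At moss: no left child.
          Visit moss.
          At moss: go right to mint.
            mint is a leaf — visit mint.
      Visit kale.
      At kale: no right child.
    Visit lime.
    At lime: go right to ivy.
      At ivy: go left to yew.
        yew is a leaf — visit yew.
      Visit ivy.
      At ivy: no right child.
  Visit sage.
  At sage: go right to fir.
    fir is a leaf — visit fir.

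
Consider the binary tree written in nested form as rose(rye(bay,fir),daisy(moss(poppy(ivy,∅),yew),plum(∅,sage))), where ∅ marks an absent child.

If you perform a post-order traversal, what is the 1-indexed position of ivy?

Post-order visits the left subtree, then the right subtree, then the node.
At rose: go left to rye.
  At rye: go left to bay.
    bay is a leaf — visit bay.
  At rye: go right to fir.
    fir is a leaf — visit fir.
  Visit rye.
At rose: go right to daisy.
  At daisy: go left to moss.
    At moss: go left to poppy.
      At poppy: go left to ivy.
        ivy is a leaf — visit ivy.
      At poppy: no right child.
      Visit poppy.
    At moss: go right to yew.
      yew is a leaf — visit yew.
    Visit moss.
  At daisy: go right to plum.
    At plum: no left child.
    At plum: go right to sage.
      sage is a leaf — visit sage.
    Visit plum.
  Visit daisy.
Visit rose.
Full post-order sequence: bay, fir, rye, ivy, poppy, yew, moss, sage, plum, daisy, rose.

4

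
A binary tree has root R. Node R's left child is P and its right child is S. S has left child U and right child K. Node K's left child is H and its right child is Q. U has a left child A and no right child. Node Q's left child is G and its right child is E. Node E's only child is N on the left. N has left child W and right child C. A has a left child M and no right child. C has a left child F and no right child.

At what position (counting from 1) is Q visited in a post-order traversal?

Post-order visits the left subtree, then the right subtree, then the node.
At R: go left to P.
  P is a leaf — visit P.
At R: go right to S.
  At S: go left to U.
    At U: go left to A.
      At A: go left to M.
        M is a leaf — visit M.
      At A: no right child.
      Visit A.
    At U: no right child.
    Visit U.
  At S: go right to K.
    At K: go left to H.
      H is a leaf — visit H.
    At K: go right to Q.
      At Q: go left to G.
        G is a leaf — visit G.
      At Q: go right to E.
        At E: go left to N.
          At N: go left to W.
            W is a leaf — visit W.
          At N: go right to C.
            At C: go left to F.
              F is a leaf — visit F.
            At C: no right child.
            Visit C.
          Visit N.
        At E: no right child.
        Visit E.
      Visit Q.
    Visit K.
  Visit S.
Visit R.
Full post-order sequence: P, M, A, U, H, G, W, F, C, N, E, Q, K, S, R.

12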